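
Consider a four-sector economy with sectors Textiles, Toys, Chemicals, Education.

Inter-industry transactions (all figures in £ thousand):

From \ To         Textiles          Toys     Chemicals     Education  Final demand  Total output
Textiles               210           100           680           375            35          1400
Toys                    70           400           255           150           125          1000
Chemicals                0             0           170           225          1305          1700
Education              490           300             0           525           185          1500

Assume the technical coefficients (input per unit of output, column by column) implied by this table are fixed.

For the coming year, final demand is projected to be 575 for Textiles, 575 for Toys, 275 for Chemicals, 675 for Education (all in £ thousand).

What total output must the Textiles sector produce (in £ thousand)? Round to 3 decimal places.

Technical coefficients a_ij = z_ij / X_j:
  a_11 = 210/1400 = 0.15, a_21 = 70/1400 = 0.05, a_31 = 0/1400 = 0.00, a_41 = 490/1400 = 0.35
  a_12 = 100/1000 = 0.10, a_22 = 400/1000 = 0.40, a_32 = 0/1000 = 0.00, a_42 = 300/1000 = 0.30
  a_13 = 680/1700 = 0.40, a_23 = 255/1700 = 0.15, a_33 = 170/1700 = 0.10, a_43 = 0/1700 = 0.00
  a_14 = 375/1500 = 0.25, a_24 = 150/1500 = 0.10, a_34 = 225/1500 = 0.15, a_44 = 525/1500 = 0.35
I − A =
  [   0.85    -0.10    -0.40    -0.25]
  [  -0.05     0.60    -0.15    -0.10]
  [   0.00     0.00     0.90    -0.15]
  [  -0.35    -0.30     0.00     0.65]
Compute the cofactors C_ij = (−1)^(i+j)·(3×3 minor ij) of I−A; the adjugate is their transpose:
adj(I−A) = Cᵀ =
  [ 0.317250   0.144000   0.165000   0.182250]
  [ 0.068625   0.397500   0.096750   0.109875]
  [ 0.033750   0.043500   0.243000   0.075750]
  [ 0.202500   0.261000   0.133500   0.454500]
det(I−A) = Σ_j (I−A)_1j·C_1j = (0.85)(0.317250) + (-0.10)(0.068625) + (-0.40)(0.033750) + (-0.25)(0.202500) = 0.198675
(I − A)⁻¹ = adj(I−A) / det(I−A) ≈
  [   1.5968     0.7248     0.8305     0.9173]
  [   0.3454     2.0008     0.4870     0.5530]
  [   0.1699     0.2190     1.2231     0.3813]
  [   1.0193     1.3137     0.6720     2.2877]
x = (I − A)⁻¹ d = adj(I−A)·d / det(I−A), with det(I−A) = 0.198675:
  x_1 = (0.317250·575 + 0.144000·575 + 0.165000·275 + 0.182250·675) / 0.198675 = 433.6125 / 0.198675 ≈ 2182.522
  x_2 = (0.068625·575 + 0.397500·575 + 0.096750·275 + 0.109875·675) / 0.198675 = 368.79375 / 0.198675 ≈ 1856.267
  x_3 = (0.033750·575 + 0.043500·575 + 0.243000·275 + 0.075750·675) / 0.198675 = 162.375 / 0.198675 ≈ 817.290
  x_4 = (0.202500·575 + 0.261000·575 + 0.133500·275 + 0.454500·675) / 0.198675 = 610.0125 / 0.198675 ≈ 3070.404

x_1 = 2182.522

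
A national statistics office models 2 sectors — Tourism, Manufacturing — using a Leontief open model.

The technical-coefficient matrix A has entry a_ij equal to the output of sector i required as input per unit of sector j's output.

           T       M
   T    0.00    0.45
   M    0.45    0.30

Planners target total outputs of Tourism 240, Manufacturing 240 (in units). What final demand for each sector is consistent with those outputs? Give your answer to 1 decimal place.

d_T = 132.0, d_M = 60.0

I − A =
  [   1.00    -0.45]
  [  -0.45     0.70]
d = (I − A) x:
  d_T = (+1.00)·240 + (-0.45)·240 = 132.0
  d_M = (-0.45)·240 + (+0.70)·240 = 60.0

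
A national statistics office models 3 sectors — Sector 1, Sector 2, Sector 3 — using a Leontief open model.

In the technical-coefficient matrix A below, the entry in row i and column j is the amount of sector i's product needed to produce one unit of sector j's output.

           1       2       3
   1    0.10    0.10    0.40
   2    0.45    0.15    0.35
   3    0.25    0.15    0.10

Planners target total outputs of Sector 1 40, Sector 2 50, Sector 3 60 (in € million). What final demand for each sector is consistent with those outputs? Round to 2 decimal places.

I − A =
  [   0.90    -0.10    -0.40]
  [  -0.45     0.85    -0.35]
  [  -0.25    -0.15     0.90]
d = (I − A) x:
  d_1 = (+0.90)·40 + (-0.10)·50 + (-0.40)·60 = 7.00
  d_2 = (-0.45)·40 + (+0.85)·50 + (-0.35)·60 = 3.50
  d_3 = (-0.25)·40 + (-0.15)·50 + (+0.90)·60 = 36.50

d_1 = 7.00, d_2 = 3.50, d_3 = 36.50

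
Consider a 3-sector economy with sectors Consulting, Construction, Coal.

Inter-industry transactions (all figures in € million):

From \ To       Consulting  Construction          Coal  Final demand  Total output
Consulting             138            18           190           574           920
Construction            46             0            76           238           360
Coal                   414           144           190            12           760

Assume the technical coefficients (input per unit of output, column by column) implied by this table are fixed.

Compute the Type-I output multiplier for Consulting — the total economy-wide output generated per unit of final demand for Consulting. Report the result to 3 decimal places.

m_1 = 2.620

Technical coefficients a_ij = z_ij / X_j:
  a_11 = 138/920 = 0.15, a_21 = 46/920 = 0.05, a_31 = 414/920 = 0.45
  a_12 = 18/360 = 0.05, a_22 = 0/360 = 0.00, a_32 = 144/360 = 0.40
  a_13 = 190/760 = 0.25, a_23 = 76/760 = 0.10, a_33 = 190/760 = 0.25
I − A =
  [   0.85    -0.05    -0.25]
  [  -0.05     1.00    -0.10]
  [  -0.45    -0.40     0.75]
Cofactors of I−A, C_ij = (−1)^(i+j)·(minor ij) (rows/columns in the sector order above):
  C_11 = (1.00)(0.75) − (-0.10)(-0.40) = 0.7100
  C_12 = −[(-0.05)(0.75) − (-0.10)(-0.45)] = 0.0825
  C_13 = (-0.05)(-0.40) − (1.00)(-0.45) = 0.4700
  C_21 = −[(-0.05)(0.75) − (-0.25)(-0.40)] = 0.1375
  C_22 = (0.85)(0.75) − (-0.25)(-0.45) = 0.5250
  C_23 = −[(0.85)(-0.40) − (-0.05)(-0.45)] = 0.3625
  C_31 = (-0.05)(-0.10) − (-0.25)(1.00) = 0.2550
  C_32 = −[(0.85)(-0.10) − (-0.25)(-0.05)] = 0.0975
  C_33 = (0.85)(1.00) − (-0.05)(-0.05) = 0.8475
det(I−A) = Σ_j (I−A)_1j·C_1j = (0.85)(0.7100) + (-0.05)(0.0825) + (-0.25)(0.4700) = 0.481875
adj(I−A) = Cᵀ =
  [ 0.7100   0.1375   0.2550]
  [ 0.0825   0.5250   0.0975]
  [ 0.4700   0.3625   0.8475]
(I − A)⁻¹ = adj(I−A) / det(I−A) ≈
  [   1.4734     0.2853     0.5292]
  [   0.1712     1.0895     0.2023]
  [   0.9754     0.7523     1.7588]
The output multiplier for sector j is the column-j sum of the Leontief inverse (I − A)⁻¹ = adj(I−A) / det(I−A).
Column 1 of adj(I−A): (0.7100, 0.0825, 0.4700); det(I−A) = 0.481875.
m_1 = (0.7100 + 0.0825 + 0.4700) / 0.481875 = 1.2625 / 0.481875 ≈ 2.620.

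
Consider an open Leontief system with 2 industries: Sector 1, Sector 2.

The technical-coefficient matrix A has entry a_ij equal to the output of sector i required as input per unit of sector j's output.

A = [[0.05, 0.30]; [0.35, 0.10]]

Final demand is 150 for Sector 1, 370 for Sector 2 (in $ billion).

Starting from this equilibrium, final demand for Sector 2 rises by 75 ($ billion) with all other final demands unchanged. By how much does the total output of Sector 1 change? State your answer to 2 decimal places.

I − A =
  [   0.95    -0.30]
  [  -0.35     0.90]
det(I−A) = (0.95)(0.90) − (-0.30)(-0.35) = 0.7500
adj(I−A) = [[0.90, 0.30], [0.35, 0.95]]
(I − A)⁻¹ = adj(I−A) / det(I−A) ≈
  [   1.2000     0.4000]
  [   0.4667     1.2667]
Δx = (I − A)⁻¹ Δd with Δd having +75 in the Sector 2 component and 0 elsewhere.
So Δx_1 = L_12 · (+75), where L_12 = adj(I−A)_12 / det(I−A) = 0.30 / 0.7500.
Δx_1 = 0.30 × (+75) / 0.7500 = 22.50 / 0.7500 = 30.00.

Δx_1 = 30.00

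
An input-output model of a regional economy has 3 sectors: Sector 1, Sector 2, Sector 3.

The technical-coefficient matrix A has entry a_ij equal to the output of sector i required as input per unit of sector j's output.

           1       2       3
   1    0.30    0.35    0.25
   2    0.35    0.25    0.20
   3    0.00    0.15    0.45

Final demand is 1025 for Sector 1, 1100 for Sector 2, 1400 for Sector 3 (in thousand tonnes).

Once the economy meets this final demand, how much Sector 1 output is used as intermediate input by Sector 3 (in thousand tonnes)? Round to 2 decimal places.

I − A =
  [   0.70    -0.35    -0.25]
  [  -0.35     0.75    -0.20]
  [   0.00    -0.15     0.55]
Cofactors of I−A, C_ij = (−1)^(i+j)·(minor ij) (rows/columns in the sector order above):
  C_11 = (0.75)(0.55) − (-0.20)(-0.15) = 0.3825
  C_12 = −[(-0.35)(0.55) − (-0.20)(0.00)] = 0.1925
  C_13 = (-0.35)(-0.15) − (0.75)(0.00) = 0.0525
  C_21 = −[(-0.35)(0.55) − (-0.25)(-0.15)] = 0.2300
  C_22 = (0.70)(0.55) − (-0.25)(0.00) = 0.3850
  C_23 = −[(0.70)(-0.15) − (-0.35)(0.00)] = 0.1050
  C_31 = (-0.35)(-0.20) − (-0.25)(0.75) = 0.2575
  C_32 = −[(0.70)(-0.20) − (-0.25)(-0.35)] = 0.2275
  C_33 = (0.70)(0.75) − (-0.35)(-0.35) = 0.4025
det(I−A) = Σ_j (I−A)_1j·C_1j = (0.70)(0.3825) + (-0.35)(0.1925) + (-0.25)(0.0525) = 0.18725
adj(I−A) = Cᵀ =
  [ 0.3825   0.2300   0.2575]
  [ 0.1925   0.3850   0.2275]
  [ 0.0525   0.1050   0.4025]
(I − A)⁻¹ = adj(I−A) / det(I−A) ≈
  [   2.0427     1.2283     1.3752]
  [   1.0280     2.0561     1.2150]
  [   0.2804     0.5607     2.1495]
First solve x = (I − A)⁻¹ d = adj(I−A)·d / det(I−A); in particular x_3 = (0.0525·1025 + 0.1050·1100 + 0.4025·1400) / 0.18725 = 732.8125 / 0.18725 ≈ 3913.5514.
Intermediate flow from 1 to 3: z_13 = a_13 · x_3 = 0.25 × 732.8125 / 0.18725 = 183.203125 / 0.18725 ≈ 978.39.

z_13 = 978.39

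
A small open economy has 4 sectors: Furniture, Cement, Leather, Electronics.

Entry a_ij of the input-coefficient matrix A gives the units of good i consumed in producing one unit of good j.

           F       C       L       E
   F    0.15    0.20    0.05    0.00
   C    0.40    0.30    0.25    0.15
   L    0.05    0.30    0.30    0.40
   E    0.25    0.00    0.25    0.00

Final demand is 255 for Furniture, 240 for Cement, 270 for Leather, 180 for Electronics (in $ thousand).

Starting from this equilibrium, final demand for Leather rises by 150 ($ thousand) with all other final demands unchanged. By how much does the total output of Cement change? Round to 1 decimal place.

I − A =
  [   0.85    -0.20    -0.05     0.00]
  [  -0.40     0.70    -0.25    -0.15]
  [  -0.05    -0.30     0.70    -0.40]
  [  -0.25     0.00    -0.25     1.00]
Compute the cofactors C_ij = (−1)^(i+j)·(3×3 minor ij) of I−A; the adjugate is their transpose:
adj(I−A) = Cᵀ =
  [ 0.333750   0.135000   0.092500   0.057250]
  [ 0.305625   0.502500   0.266250   0.181875]
  [ 0.236250   0.285000   0.507500   0.245750]
  [ 0.142500   0.105000   0.150000   0.286500]
det(I−A) = Σ_j (I−A)_1j·C_1j = (0.85)(0.333750) + (-0.20)(0.305625) + (-0.05)(0.236250) + (0.00)(0.142500) = 0.21075
(I − A)⁻¹ = adj(I−A) / det(I−A) ≈
  [   1.5836     0.6406     0.4389     0.2716]
  [   1.4502     2.3843     1.2633     0.8630]
  [   1.1210     1.3523     2.4081     1.1661]
  [   0.6762     0.4982     0.7117     1.3594]
Δx = (I − A)⁻¹ Δd with Δd having +150 in the Leather component and 0 elsewhere.
So Δx_C = L_CL · (+150), where L_CL = adj(I−A)_CL / det(I−A) = 0.266250 / 0.21075.
Δx_C = 0.266250 × (+150) / 0.21075 = 39.9375 / 0.21075 ≈ 189.5.

Δx_C = 189.5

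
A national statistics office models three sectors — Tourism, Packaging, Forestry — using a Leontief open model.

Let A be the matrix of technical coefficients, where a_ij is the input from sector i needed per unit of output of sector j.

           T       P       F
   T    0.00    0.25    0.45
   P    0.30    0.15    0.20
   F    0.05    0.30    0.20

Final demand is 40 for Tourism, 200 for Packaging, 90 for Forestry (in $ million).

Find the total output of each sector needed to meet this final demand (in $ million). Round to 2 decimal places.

x_T = 262.57, x_P = 392.97, x_F = 276.27

I − A =
  [   1.00    -0.25    -0.45]
  [  -0.30     0.85    -0.20]
  [  -0.05    -0.30     0.80]
Cofactors of I−A, C_ij = (−1)^(i+j)·(minor ij) (rows/columns in the sector order above):
  C_11 = (0.85)(0.80) − (-0.20)(-0.30) = 0.6200
  C_12 = −[(-0.30)(0.80) − (-0.20)(-0.05)] = 0.2500
  C_13 = (-0.30)(-0.30) − (0.85)(-0.05) = 0.1325
  C_21 = −[(-0.25)(0.80) − (-0.45)(-0.30)] = 0.3350
  C_22 = (1.00)(0.80) − (-0.45)(-0.05) = 0.7775
  C_23 = −[(1.00)(-0.30) − (-0.25)(-0.05)] = 0.3125
  C_31 = (-0.25)(-0.20) − (-0.45)(0.85) = 0.4325
  C_32 = −[(1.00)(-0.20) − (-0.45)(-0.30)] = 0.3350
  C_33 = (1.00)(0.85) − (-0.25)(-0.30) = 0.7750
det(I−A) = Σ_j (I−A)_1j·C_1j = (1.00)(0.6200) + (-0.25)(0.2500) + (-0.45)(0.1325) = 0.497875
adj(I−A) = Cᵀ =
  [ 0.6200   0.3350   0.4325]
  [ 0.2500   0.7775   0.3350]
  [ 0.1325   0.3125   0.7750]
(I − A)⁻¹ = adj(I−A) / det(I−A) ≈
  [   1.2453     0.6729     0.8687]
  [   0.5021     1.5616     0.6729]
  [   0.2661     0.6277     1.5566]
x = (I − A)⁻¹ d = adj(I−A)·d / det(I−A), with det(I−A) = 0.497875:
  x_T = (0.6200·40 + 0.3350·200 + 0.4325·90) / 0.497875 = 130.725 / 0.497875 ≈ 262.57
  x_P = (0.2500·40 + 0.7775·200 + 0.3350·90) / 0.497875 = 195.65 / 0.497875 ≈ 392.97
  x_F = (0.1325·40 + 0.3125·200 + 0.7750·90) / 0.497875 = 137.55 / 0.497875 ≈ 276.27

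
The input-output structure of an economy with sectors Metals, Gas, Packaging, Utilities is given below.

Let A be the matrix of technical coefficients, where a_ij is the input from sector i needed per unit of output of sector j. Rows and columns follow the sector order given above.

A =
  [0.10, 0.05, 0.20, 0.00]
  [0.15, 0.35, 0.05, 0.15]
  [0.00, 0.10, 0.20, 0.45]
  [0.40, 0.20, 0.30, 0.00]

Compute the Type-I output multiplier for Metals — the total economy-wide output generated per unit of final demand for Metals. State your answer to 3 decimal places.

I − A =
  [   0.90    -0.05    -0.20     0.00]
  [  -0.15     0.65    -0.05    -0.15]
  [   0.00    -0.10     0.80    -0.45]
  [  -0.40    -0.20    -0.30     1.00]
Compute the cofactors C_ij = (−1)^(i+j)·(3×3 minor ij) of I−A; the adjugate is their transpose:
adj(I−A) = Cᵀ =
  [ 0.394250   0.071250   0.128750   0.068625]
  [ 0.156750   0.562500   0.127500   0.141750]
  [ 0.151500   0.180000   0.547500   0.273375]
  [ 0.234500   0.195000   0.241250   0.454500]
det(I−A) = Σ_j (I−A)_1j·C_1j = (0.90)(0.394250) + (-0.05)(0.156750) + (-0.20)(0.151500) + (0.00)(0.234500) = 0.3166875
(I − A)⁻¹ = adj(I−A) / det(I−A) ≈
  [   1.2449     0.2250     0.4066     0.2167]
  [   0.4950     1.7762     0.4026     0.4476]
  [   0.4784     0.5684     1.7288     0.8632]
  [   0.7405     0.6157     0.7618     1.4352]
The output multiplier for sector j is the column-j sum of the Leontief inverse (I − A)⁻¹ = adj(I−A) / det(I−A).
Column 1 of adj(I−A): (0.394250, 0.156750, 0.151500, 0.234500); det(I−A) = 0.3166875.
m_1 = (0.394250 + 0.156750 + 0.151500 + 0.234500) / 0.3166875 = 0.937 / 0.3166875 ≈ 2.959.

m_1 = 2.959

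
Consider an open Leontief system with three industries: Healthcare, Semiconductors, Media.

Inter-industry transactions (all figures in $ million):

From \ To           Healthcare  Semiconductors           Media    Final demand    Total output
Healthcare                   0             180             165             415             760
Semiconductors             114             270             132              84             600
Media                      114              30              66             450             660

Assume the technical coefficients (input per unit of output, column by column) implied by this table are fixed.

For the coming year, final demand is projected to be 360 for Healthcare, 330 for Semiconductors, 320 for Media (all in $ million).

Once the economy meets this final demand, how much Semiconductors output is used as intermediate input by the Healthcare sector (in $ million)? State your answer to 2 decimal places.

Technical coefficients a_ij = z_ij / X_j:
  a_11 = 0/760 = 0.00, a_21 = 114/760 = 0.15, a_31 = 114/760 = 0.15
  a_12 = 180/600 = 0.30, a_22 = 270/600 = 0.45, a_32 = 30/600 = 0.05
  a_13 = 165/660 = 0.25, a_23 = 132/660 = 0.20, a_33 = 66/660 = 0.10
I − A =
  [   1.00    -0.30    -0.25]
  [  -0.15     0.55    -0.20]
  [  -0.15    -0.05     0.90]
Cofactors of I−A, C_ij = (−1)^(i+j)·(minor ij) (rows/columns in the sector order above):
  C_11 = (0.55)(0.90) − (-0.20)(-0.05) = 0.4850
  C_12 = −[(-0.15)(0.90) − (-0.20)(-0.15)] = 0.1650
  C_13 = (-0.15)(-0.05) − (0.55)(-0.15) = 0.0900
  C_21 = −[(-0.30)(0.90) − (-0.25)(-0.05)] = 0.2825
  C_22 = (1.00)(0.90) − (-0.25)(-0.15) = 0.8625
  C_23 = −[(1.00)(-0.05) − (-0.30)(-0.15)] = 0.0950
  C_31 = (-0.30)(-0.20) − (-0.25)(0.55) = 0.1975
  C_32 = −[(1.00)(-0.20) − (-0.25)(-0.15)] = 0.2375
  C_33 = (1.00)(0.55) − (-0.30)(-0.15) = 0.5050
det(I−A) = Σ_j (I−A)_1j·C_1j = (1.00)(0.4850) + (-0.30)(0.1650) + (-0.25)(0.0900) = 0.4130
adj(I−A) = Cᵀ =
  [ 0.4850   0.2825   0.1975]
  [ 0.1650   0.8625   0.2375]
  [ 0.0900   0.0950   0.5050]
(I − A)⁻¹ = adj(I−A) / det(I−A) ≈
  [   1.1743     0.6840     0.4782]
  [   0.3995     2.0884     0.5751]
  [   0.2179     0.2300     1.2228]
First solve x = (I − A)⁻¹ d = adj(I−A)·d / det(I−A); in particular x_1 = (0.4850·360 + 0.2825·330 + 0.1975·320) / 0.4130 = 331.025 / 0.4130 ≈ 801.5133.
Intermediate flow from 2 to 1: z_21 = a_21 · x_1 = 0.15 × 331.025 / 0.4130 = 49.65375 / 0.4130 ≈ 120.23.

z_21 = 120.23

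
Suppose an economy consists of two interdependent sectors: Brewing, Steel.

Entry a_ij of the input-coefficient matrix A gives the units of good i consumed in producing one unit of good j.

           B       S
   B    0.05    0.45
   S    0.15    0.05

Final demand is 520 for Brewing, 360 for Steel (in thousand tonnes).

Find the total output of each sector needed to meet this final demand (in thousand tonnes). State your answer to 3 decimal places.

x_B = 785.629, x_S = 502.994

I − A =
  [   0.95    -0.45]
  [  -0.15     0.95]
det(I−A) = (0.95)(0.95) − (-0.45)(-0.15) = 0.8350
adj(I−A) = [[0.95, 0.45], [0.15, 0.95]]
(I − A)⁻¹ = adj(I−A) / det(I−A) ≈
  [   1.1377     0.5389]
  [   0.1796     1.1377]
x = (I − A)⁻¹ d = adj(I−A)·d / det(I−A), with det(I−A) = 0.8350:
  x_B = (0.95·520 + 0.45·360) / 0.8350 = 656.00 / 0.8350 ≈ 785.629
  x_S = (0.15·520 + 0.95·360) / 0.8350 = 420.00 / 0.8350 ≈ 502.994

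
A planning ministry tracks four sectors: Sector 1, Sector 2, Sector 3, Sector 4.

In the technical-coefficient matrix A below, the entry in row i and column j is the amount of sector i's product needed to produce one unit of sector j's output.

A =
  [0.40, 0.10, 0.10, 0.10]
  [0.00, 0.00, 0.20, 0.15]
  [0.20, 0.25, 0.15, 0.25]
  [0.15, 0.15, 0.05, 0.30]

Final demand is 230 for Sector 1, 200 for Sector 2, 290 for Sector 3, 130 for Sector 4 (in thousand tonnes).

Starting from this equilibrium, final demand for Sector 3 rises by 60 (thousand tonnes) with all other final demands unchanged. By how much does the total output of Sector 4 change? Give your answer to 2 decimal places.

I − A =
  [   0.60    -0.10    -0.10    -0.10]
  [   0.00     1.00    -0.20    -0.15]
  [  -0.20    -0.25     0.85    -0.25]
  [  -0.15    -0.15    -0.05     0.70]
Compute the cofactors C_ij = (−1)^(i+j)·(3×3 minor ij) of I−A; the adjugate is their transpose:
adj(I−A) = Cᵀ =
  [ 0.519000   0.093500   0.090500   0.126500]
  [ 0.056125   0.318000   0.087750   0.107500]
  [ 0.178625   0.144500   0.389250   0.195500]
  [ 0.136000   0.098500   0.066000   0.456000]
det(I−A) = Σ_j (I−A)_1j·C_1j = (0.60)(0.519000) + (-0.10)(0.056125) + (-0.10)(0.178625) + (-0.10)(0.136000) = 0.274325
(I − A)⁻¹ = adj(I−A) / det(I−A) ≈
  [   1.8919     0.3408     0.3299     0.4611]
  [   0.2046     1.1592     0.3199     0.3919]
  [   0.6511     0.5267     1.4189     0.7127]
  [   0.4958     0.3591     0.2406     1.6623]
Δx = (I − A)⁻¹ Δd with Δd having +60 in the Sector 3 component and 0 elsewhere.
So Δx_4 = L_43 · (+60), where L_43 = adj(I−A)_43 / det(I−A) = 0.066000 / 0.274325.
Δx_4 = 0.066000 × (+60) / 0.274325 = 3.96 / 0.274325 ≈ 14.44.

Δx_4 = 14.44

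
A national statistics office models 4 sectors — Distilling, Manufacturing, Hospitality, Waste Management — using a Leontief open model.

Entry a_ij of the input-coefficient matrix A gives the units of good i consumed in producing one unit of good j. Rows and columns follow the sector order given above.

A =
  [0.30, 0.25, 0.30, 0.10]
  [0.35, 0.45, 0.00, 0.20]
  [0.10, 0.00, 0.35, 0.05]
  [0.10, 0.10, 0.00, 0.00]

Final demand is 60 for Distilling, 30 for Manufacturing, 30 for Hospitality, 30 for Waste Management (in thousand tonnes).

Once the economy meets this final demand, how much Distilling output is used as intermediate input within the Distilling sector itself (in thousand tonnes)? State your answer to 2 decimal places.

z_DD = 62.40

I − A =
  [   0.70    -0.25    -0.30    -0.10]
  [  -0.35     0.55     0.00    -0.20]
  [  -0.10     0.00     0.65    -0.05]
  [  -0.10    -0.10     0.00     1.00]
Compute the cofactors C_ij = (−1)^(i+j)·(3×3 minor ij) of I−A; the adjugate is their transpose:
adj(I−A) = Cᵀ =
  [ 0.344500   0.170500   0.159000   0.076500]
  [ 0.240500   0.417000   0.111000   0.113000]
  [ 0.057500   0.030750   0.269500   0.025375]
  [ 0.058500   0.058750   0.027000   0.176875]
det(I−A) = Σ_j (I−A)_1j·C_1j = (0.70)(0.344500) + (-0.25)(0.240500) + (-0.30)(0.057500) + (-0.10)(0.058500) = 0.157925
(I − A)⁻¹ = adj(I−A) / det(I−A) ≈
  [   2.1814     1.0796     1.0068     0.4844]
  [   1.5229     2.6405     0.7029     0.7155]
  [   0.3641     0.1947     1.7065     0.1607]
  [   0.3704     0.3720     0.1710     1.1200]
First solve x = (I − A)⁻¹ d = adj(I−A)·d / det(I−A); in particular x_D = (0.344500·60 + 0.170500·30 + 0.159000·30 + 0.076500·30) / 0.157925 = 32.85 / 0.157925 ≈ 208.0101.
Intermediate flow from D to D: z_DD = a_DD · x_D = 0.30 × 32.85 / 0.157925 = 9.855 / 0.157925 ≈ 62.40.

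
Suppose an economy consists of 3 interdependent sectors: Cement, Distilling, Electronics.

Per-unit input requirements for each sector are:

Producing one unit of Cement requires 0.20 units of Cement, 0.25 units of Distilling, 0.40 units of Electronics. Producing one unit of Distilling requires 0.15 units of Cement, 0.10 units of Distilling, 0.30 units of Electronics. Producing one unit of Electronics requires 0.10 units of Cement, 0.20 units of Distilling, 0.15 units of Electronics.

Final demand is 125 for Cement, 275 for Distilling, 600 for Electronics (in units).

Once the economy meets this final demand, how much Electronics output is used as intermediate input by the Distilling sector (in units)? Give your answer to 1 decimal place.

I − A =
  [   0.80    -0.15    -0.10]
  [  -0.25     0.90    -0.20]
  [  -0.40    -0.30     0.85]
Cofactors of I−A, C_ij = (−1)^(i+j)·(minor ij) (rows/columns in the sector order above):
  C_11 = (0.90)(0.85) − (-0.20)(-0.30) = 0.7050
  C_12 = −[(-0.25)(0.85) − (-0.20)(-0.40)] = 0.2925
  C_13 = (-0.25)(-0.30) − (0.90)(-0.40) = 0.4350
  C_21 = −[(-0.15)(0.85) − (-0.10)(-0.30)] = 0.1575
  C_22 = (0.80)(0.85) − (-0.10)(-0.40) = 0.6400
  C_23 = −[(0.80)(-0.30) − (-0.15)(-0.40)] = 0.3000
  C_31 = (-0.15)(-0.20) − (-0.10)(0.90) = 0.1200
  C_32 = −[(0.80)(-0.20) − (-0.10)(-0.25)] = 0.1850
  C_33 = (0.80)(0.90) − (-0.15)(-0.25) = 0.6825
det(I−A) = Σ_j (I−A)_1j·C_1j = (0.80)(0.7050) + (-0.15)(0.2925) + (-0.10)(0.4350) = 0.476625
adj(I−A) = Cᵀ =
  [ 0.7050   0.1575   0.1200]
  [ 0.2925   0.6400   0.1850]
  [ 0.4350   0.3000   0.6825]
(I − A)⁻¹ = adj(I−A) / det(I−A) ≈
  [   1.4792     0.3304     0.2518]
  [   0.6137     1.3428     0.3881]
  [   0.9127     0.6294     1.4319]
First solve x = (I − A)⁻¹ d = adj(I−A)·d / det(I−A); in particular x_D = (0.2925·125 + 0.6400·275 + 0.1850·600) / 0.476625 = 323.5625 / 0.476625 ≈ 678.862.
Intermediate flow from E to D: z_ED = a_ED · x_D = 0.30 × 323.5625 / 0.476625 = 97.06875 / 0.476625 ≈ 203.7.

z_ED = 203.7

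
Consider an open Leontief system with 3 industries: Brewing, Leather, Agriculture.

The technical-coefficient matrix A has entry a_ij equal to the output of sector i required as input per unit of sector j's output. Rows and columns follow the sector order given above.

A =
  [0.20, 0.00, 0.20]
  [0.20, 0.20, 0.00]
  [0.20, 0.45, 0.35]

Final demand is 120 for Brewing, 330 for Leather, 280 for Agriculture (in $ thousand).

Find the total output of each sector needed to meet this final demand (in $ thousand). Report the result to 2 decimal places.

I − A =
  [   0.80     0.00    -0.20]
  [  -0.20     0.80     0.00]
  [  -0.20    -0.45     0.65]
Cofactors of I−A, C_ij = (−1)^(i+j)·(minor ij) (rows/columns in the sector order above):
  C_11 = (0.80)(0.65) − (0.00)(-0.45) = 0.5200
  C_12 = −[(-0.20)(0.65) − (0.00)(-0.20)] = 0.1300
  C_13 = (-0.20)(-0.45) − (0.80)(-0.20) = 0.2500
  C_21 = −[(0.00)(0.65) − (-0.20)(-0.45)] = 0.0900
  C_22 = (0.80)(0.65) − (-0.20)(-0.20) = 0.4800
  C_23 = −[(0.80)(-0.45) − (0.00)(-0.20)] = 0.3600
  C_31 = (0.00)(0.00) − (-0.20)(0.80) = 0.1600
  C_32 = −[(0.80)(0.00) − (-0.20)(-0.20)] = 0.0400
  C_33 = (0.80)(0.80) − (0.00)(-0.20) = 0.6400
det(I−A) = Σ_j (I−A)_1j·C_1j = (0.80)(0.5200) + (0.00)(0.1300) + (-0.20)(0.2500) = 0.3660
adj(I−A) = Cᵀ =
  [ 0.5200   0.0900   0.1600]
  [ 0.1300   0.4800   0.0400]
  [ 0.2500   0.3600   0.6400]
(I − A)⁻¹ = adj(I−A) / det(I−A) ≈
  [   1.4208     0.2459     0.4372]
  [   0.3552     1.3115     0.1093]
  [   0.6831     0.9836     1.7486]
x = (I − A)⁻¹ d = adj(I−A)·d / det(I−A), with det(I−A) = 0.3660:
  x_1 = (0.5200·120 + 0.0900·330 + 0.1600·280) / 0.3660 = 136.90 / 0.3660 ≈ 374.04
  x_2 = (0.1300·120 + 0.4800·330 + 0.0400·280) / 0.3660 = 185.20 / 0.3660 ≈ 506.01
  x_3 = (0.2500·120 + 0.3600·330 + 0.6400·280) / 0.3660 = 328.00 / 0.3660 ≈ 896.17

x_1 = 374.04, x_2 = 506.01, x_3 = 896.17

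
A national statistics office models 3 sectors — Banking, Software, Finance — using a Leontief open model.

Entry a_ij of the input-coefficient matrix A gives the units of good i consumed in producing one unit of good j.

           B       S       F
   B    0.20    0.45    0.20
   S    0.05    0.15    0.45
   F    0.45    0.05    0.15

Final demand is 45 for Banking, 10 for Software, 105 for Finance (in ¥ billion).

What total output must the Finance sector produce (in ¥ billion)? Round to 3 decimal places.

I − A =
  [   0.80    -0.45    -0.20]
  [  -0.05     0.85    -0.45]
  [  -0.45    -0.05     0.85]
Cofactors of I−A, C_ij = (−1)^(i+j)·(minor ij) (rows/columns in the sector order above):
  C_11 = (0.85)(0.85) − (-0.45)(-0.05) = 0.7000
  C_12 = −[(-0.05)(0.85) − (-0.45)(-0.45)] = 0.2450
  C_13 = (-0.05)(-0.05) − (0.85)(-0.45) = 0.3850
  C_21 = −[(-0.45)(0.85) − (-0.20)(-0.05)] = 0.3925
  C_22 = (0.80)(0.85) − (-0.20)(-0.45) = 0.5900
  C_23 = −[(0.80)(-0.05) − (-0.45)(-0.45)] = 0.2425
  C_31 = (-0.45)(-0.45) − (-0.20)(0.85) = 0.3725
  C_32 = −[(0.80)(-0.45) − (-0.20)(-0.05)] = 0.3700
  C_33 = (0.80)(0.85) − (-0.45)(-0.05) = 0.6575
det(I−A) = Σ_j (I−A)_1j·C_1j = (0.80)(0.7000) + (-0.45)(0.2450) + (-0.20)(0.3850) = 0.37275
adj(I−A) = Cᵀ =
  [ 0.7000   0.3925   0.3725]
  [ 0.2450   0.5900   0.3700]
  [ 0.3850   0.2425   0.6575]
(I − A)⁻¹ = adj(I−A) / det(I−A) ≈
  [   1.8779     1.0530     0.9993]
  [   0.6573     1.5828     0.9926]
  [   1.0329     0.6506     1.7639]
x = (I − A)⁻¹ d = adj(I−A)·d / det(I−A), with det(I−A) = 0.37275:
  x_B = (0.7000·45 + 0.3925·10 + 0.3725·105) / 0.37275 = 74.5375 / 0.37275 ≈ 199.966
  x_S = (0.2450·45 + 0.5900·10 + 0.3700·105) / 0.37275 = 55.775 / 0.37275 ≈ 149.631
  x_F = (0.3850·45 + 0.2425·10 + 0.6575·105) / 0.37275 = 88.7875 / 0.37275 ≈ 238.196

x_F = 238.196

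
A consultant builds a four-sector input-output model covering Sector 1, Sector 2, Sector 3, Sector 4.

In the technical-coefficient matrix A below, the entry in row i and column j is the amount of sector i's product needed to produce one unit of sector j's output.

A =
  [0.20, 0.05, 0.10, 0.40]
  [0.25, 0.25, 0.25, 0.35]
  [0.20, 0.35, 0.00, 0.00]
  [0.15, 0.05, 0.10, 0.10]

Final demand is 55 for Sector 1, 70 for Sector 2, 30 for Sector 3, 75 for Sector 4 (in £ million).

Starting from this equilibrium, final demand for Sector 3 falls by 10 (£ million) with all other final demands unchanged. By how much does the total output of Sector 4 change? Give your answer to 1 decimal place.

Δx_4 = -2.3

I − A =
  [   0.80    -0.05    -0.10    -0.40]
  [  -0.25     0.75    -0.25    -0.35]
  [  -0.20    -0.35     1.00     0.00]
  [  -0.15    -0.05    -0.10     0.90]
Compute the cofactors C_ij = (−1)^(i+j)·(3×3 minor ij) of I−A; the adjugate is their transpose:
adj(I−A) = Cᵀ =
  [ 0.566500   0.110500   0.113750   0.294750]
  [ 0.329500   0.634000   0.230750   0.393000]
  [ 0.228625   0.244000   0.462125   0.196500]
  [ 0.138125   0.080750   0.083125   0.491250]
det(I−A) = Σ_j (I−A)_1j·C_1j = (0.80)(0.566500) + (-0.05)(0.329500) + (-0.10)(0.228625) + (-0.40)(0.138125) = 0.3586125
(I − A)⁻¹ = adj(I−A) / det(I−A) ≈
  [   1.5797     0.3081     0.3172     0.8219]
  [   0.9188     1.7679     0.6435     1.0959]
  [   0.6375     0.6804     1.2886     0.5479]
  [   0.3852     0.2252     0.2318     1.3699]
Δx = (I − A)⁻¹ Δd with Δd having -10 in the Sector 3 component and 0 elsewhere.
So Δx_4 = L_43 · (-10), where L_43 = adj(I−A)_43 / det(I−A) = 0.083125 / 0.3586125.
Δx_4 = 0.083125 × (-10) / 0.3586125 = -0.83125 / 0.3586125 ≈ -2.3.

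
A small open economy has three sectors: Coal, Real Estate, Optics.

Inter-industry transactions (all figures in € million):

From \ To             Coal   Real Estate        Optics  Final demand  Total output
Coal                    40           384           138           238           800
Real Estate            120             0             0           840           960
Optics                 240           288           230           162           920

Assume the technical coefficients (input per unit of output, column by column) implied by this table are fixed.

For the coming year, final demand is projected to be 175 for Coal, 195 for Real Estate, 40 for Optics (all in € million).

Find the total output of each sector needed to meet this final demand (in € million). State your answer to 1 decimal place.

x_C = 332.2, x_R = 244.8, x_O = 284.1

Technical coefficients a_ij = z_ij / X_j:
  a_CC = 40/800 = 0.05, a_RC = 120/800 = 0.15, a_OC = 240/800 = 0.30
  a_CR = 384/960 = 0.40, a_RR = 0/960 = 0.00, a_OR = 288/960 = 0.30
  a_CO = 138/920 = 0.15, a_RO = 0/920 = 0.00, a_OO = 230/920 = 0.25
I − A =
  [   0.95    -0.40    -0.15]
  [  -0.15     1.00     0.00]
  [  -0.30    -0.30     0.75]
Cofactors of I−A, C_ij = (−1)^(i+j)·(minor ij) (rows/columns in the sector order above):
  C_11 = (1.00)(0.75) − (0.00)(-0.30) = 0.7500
  C_12 = −[(-0.15)(0.75) − (0.00)(-0.30)] = 0.1125
  C_13 = (-0.15)(-0.30) − (1.00)(-0.30) = 0.3450
  C_21 = −[(-0.40)(0.75) − (-0.15)(-0.30)] = 0.3450
  C_22 = (0.95)(0.75) − (-0.15)(-0.30) = 0.6675
  C_23 = −[(0.95)(-0.30) − (-0.40)(-0.30)] = 0.4050
  C_31 = (-0.40)(0.00) − (-0.15)(1.00) = 0.1500
  C_32 = −[(0.95)(0.00) − (-0.15)(-0.15)] = 0.0225
  C_33 = (0.95)(1.00) − (-0.40)(-0.15) = 0.8900
det(I−A) = Σ_j (I−A)_1j·C_1j = (0.95)(0.7500) + (-0.40)(0.1125) + (-0.15)(0.3450) = 0.61575
adj(I−A) = Cᵀ =
  [ 0.7500   0.3450   0.1500]
  [ 0.1125   0.6675   0.0225]
  [ 0.3450   0.4050   0.8900]
(I − A)⁻¹ = adj(I−A) / det(I−A) ≈
  [   1.2180     0.5603     0.2436]
  [   0.1827     1.0840     0.0365]
  [   0.5603     0.6577     1.4454]
x = (I − A)⁻¹ d = adj(I−A)·d / det(I−A), with det(I−A) = 0.61575:
  x_C = (0.7500·175 + 0.3450·195 + 0.1500·40) / 0.61575 = 204.525 / 0.61575 ≈ 332.2
  x_R = (0.1125·175 + 0.6675·195 + 0.0225·40) / 0.61575 = 150.75 / 0.61575 ≈ 244.8
  x_O = (0.3450·175 + 0.4050·195 + 0.8900·40) / 0.61575 = 174.95 / 0.61575 ≈ 284.1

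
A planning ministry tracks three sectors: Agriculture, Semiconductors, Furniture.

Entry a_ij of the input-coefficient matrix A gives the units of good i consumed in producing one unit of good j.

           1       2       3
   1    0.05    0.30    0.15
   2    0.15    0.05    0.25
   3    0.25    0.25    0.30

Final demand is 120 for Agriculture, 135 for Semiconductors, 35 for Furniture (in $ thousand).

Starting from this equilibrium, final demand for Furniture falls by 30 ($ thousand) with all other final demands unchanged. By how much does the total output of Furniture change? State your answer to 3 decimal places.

Δx_3 = -53.496

I − A =
  [   0.95    -0.30    -0.15]
  [  -0.15     0.95    -0.25]
  [  -0.25    -0.25     0.70]
Cofactors of I−A, C_ij = (−1)^(i+j)·(minor ij) (rows/columns in the sector order above):
  C_11 = (0.95)(0.70) − (-0.25)(-0.25) = 0.6025
  C_12 = −[(-0.15)(0.70) − (-0.25)(-0.25)] = 0.1675
  C_13 = (-0.15)(-0.25) − (0.95)(-0.25) = 0.2750
  C_21 = −[(-0.30)(0.70) − (-0.15)(-0.25)] = 0.2475
  C_22 = (0.95)(0.70) − (-0.15)(-0.25) = 0.6275
  C_23 = −[(0.95)(-0.25) − (-0.30)(-0.25)] = 0.3125
  C_31 = (-0.30)(-0.25) − (-0.15)(0.95) = 0.2175
  C_32 = −[(0.95)(-0.25) − (-0.15)(-0.15)] = 0.2600
  C_33 = (0.95)(0.95) − (-0.30)(-0.15) = 0.8575
det(I−A) = Σ_j (I−A)_1j·C_1j = (0.95)(0.6025) + (-0.30)(0.1675) + (-0.15)(0.2750) = 0.480875
adj(I−A) = Cᵀ =
  [ 0.6025   0.2475   0.2175]
  [ 0.1675   0.6275   0.2600]
  [ 0.2750   0.3125   0.8575]
(I − A)⁻¹ = adj(I−A) / det(I−A) ≈
  [   1.2529     0.5147     0.4523]
  [   0.3483     1.3049     0.5407]
  [   0.5719     0.6499     1.7832]
Δx = (I − A)⁻¹ Δd with Δd having -30 in the Furniture component and 0 elsewhere.
So Δx_3 = L_33 · (-30), where L_33 = adj(I−A)_33 / det(I−A) = 0.8575 / 0.480875.
Δx_3 = 0.8575 × (-30) / 0.480875 = -25.725 / 0.480875 ≈ -53.496.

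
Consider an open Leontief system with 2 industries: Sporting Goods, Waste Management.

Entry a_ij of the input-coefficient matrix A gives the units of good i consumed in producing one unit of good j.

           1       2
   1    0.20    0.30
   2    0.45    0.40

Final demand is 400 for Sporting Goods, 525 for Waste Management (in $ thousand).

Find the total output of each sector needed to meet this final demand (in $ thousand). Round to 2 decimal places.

x_1 = 1152.17, x_2 = 1739.13

I − A =
  [   0.80    -0.30]
  [  -0.45     0.60]
det(I−A) = (0.80)(0.60) − (-0.30)(-0.45) = 0.3450
adj(I−A) = [[0.60, 0.30], [0.45, 0.80]]
(I − A)⁻¹ = adj(I−A) / det(I−A) ≈
  [   1.7391     0.8696]
  [   1.3043     2.3188]
x = (I − A)⁻¹ d = adj(I−A)·d / det(I−A), with det(I−A) = 0.3450:
  x_1 = (0.60·400 + 0.30·525) / 0.3450 = 397.50 / 0.3450 ≈ 1152.17
  x_2 = (0.45·400 + 0.80·525) / 0.3450 = 600.00 / 0.3450 ≈ 1739.13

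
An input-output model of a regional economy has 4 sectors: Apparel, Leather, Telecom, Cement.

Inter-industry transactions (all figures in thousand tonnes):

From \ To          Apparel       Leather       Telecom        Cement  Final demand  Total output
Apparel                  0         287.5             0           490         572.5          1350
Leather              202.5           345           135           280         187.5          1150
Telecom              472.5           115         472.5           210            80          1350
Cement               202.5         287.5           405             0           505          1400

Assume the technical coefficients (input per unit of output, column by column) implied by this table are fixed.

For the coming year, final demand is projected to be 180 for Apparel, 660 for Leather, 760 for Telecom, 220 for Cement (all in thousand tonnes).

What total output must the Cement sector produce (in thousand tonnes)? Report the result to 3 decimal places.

Technical coefficients a_ij = z_ij / X_j:
  a_11 = 0/1350 = 0.00, a_21 = 202.5/1350 = 0.15, a_31 = 472.5/1350 = 0.35, a_41 = 202.5/1350 = 0.15
  a_12 = 287.5/1150 = 0.25, a_22 = 345/1150 = 0.30, a_32 = 115/1150 = 0.10, a_42 = 287.5/1150 = 0.25
  a_13 = 0/1350 = 0.00, a_23 = 135/1350 = 0.10, a_33 = 472.5/1350 = 0.35, a_43 = 405/1350 = 0.30
  a_14 = 490/1400 = 0.35, a_24 = 280/1400 = 0.20, a_34 = 210/1400 = 0.15, a_44 = 0/1400 = 0.00
I − A =
  [   1.00    -0.25     0.00    -0.35]
  [  -0.15     0.70    -0.10    -0.20]
  [  -0.35    -0.10     0.65    -0.15]
  [  -0.15    -0.25    -0.30     1.00]
Compute the cofactors C_ij = (−1)^(i+j)·(3×3 minor ij) of I−A; the adjugate is their transpose:
adj(I−A) = Cᵀ =
  [ 0.371250   0.218625   0.122250   0.192000]
  [ 0.168500   0.534125   0.170500   0.191375]
  [ 0.266875   0.256000   0.555125   0.227875]
  [ 0.177875   0.243125   0.227500   0.411875]
det(I−A) = Σ_j (I−A)_1j·C_1j = (1.00)(0.371250) + (-0.25)(0.168500) + (0.00)(0.266875) + (-0.35)(0.177875) = 0.26686875
(I − A)⁻¹ = adj(I−A) / det(I−A) ≈
  [   1.3911     0.8192     0.4581     0.7195]
  [   0.6314     2.0015     0.6389     0.7171]
  [   1.0000     0.9593     2.0801     0.8539]
  [   0.6665     0.9110     0.8525     1.5434]
x = (I − A)⁻¹ d = adj(I−A)·d / det(I−A), with det(I−A) = 0.26686875:
  x_1 = (0.371250·180 + 0.218625·660 + 0.122250·760 + 0.192000·220) / 0.26686875 = 346.2675 / 0.26686875 ≈ 1297.520
  x_2 = (0.168500·180 + 0.534125·660 + 0.170500·760 + 0.191375·220) / 0.26686875 = 554.535 / 0.26686875 ≈ 2077.932
  x_3 = (0.266875·180 + 0.256000·660 + 0.555125·760 + 0.227875·220) / 0.26686875 = 689.025 / 0.26686875 ≈ 2581.887
  x_4 = (0.177875·180 + 0.243125·660 + 0.227500·760 + 0.411875·220) / 0.26686875 = 455.9925 / 0.26686875 ≈ 1708.677

x_4 = 1708.677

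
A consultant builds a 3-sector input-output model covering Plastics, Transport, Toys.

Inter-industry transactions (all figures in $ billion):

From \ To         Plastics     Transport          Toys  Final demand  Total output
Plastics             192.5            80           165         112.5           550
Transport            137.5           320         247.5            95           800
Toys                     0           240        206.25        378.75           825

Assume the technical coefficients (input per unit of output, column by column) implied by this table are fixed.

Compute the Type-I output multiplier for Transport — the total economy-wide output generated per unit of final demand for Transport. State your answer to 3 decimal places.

Technical coefficients a_ij = z_ij / X_j:
  a_11 = 192.5/550 = 0.35, a_21 = 137.5/550 = 0.25, a_31 = 0/550 = 0.00
  a_12 = 80/800 = 0.10, a_22 = 320/800 = 0.40, a_32 = 240/800 = 0.30
  a_13 = 165/825 = 0.20, a_23 = 247.5/825 = 0.30, a_33 = 206.25/825 = 0.25
I − A =
  [   0.65    -0.10    -0.20]
  [  -0.25     0.60    -0.30]
  [   0.00    -0.30     0.75]
Cofactors of I−A, C_ij = (−1)^(i+j)·(minor ij) (rows/columns in the sector order above):
  C_11 = (0.60)(0.75) − (-0.30)(-0.30) = 0.3600
  C_12 = −[(-0.25)(0.75) − (-0.30)(0.00)] = 0.1875
  C_13 = (-0.25)(-0.30) − (0.60)(0.00) = 0.0750
  C_21 = −[(-0.10)(0.75) − (-0.20)(-0.30)] = 0.1350
  C_22 = (0.65)(0.75) − (-0.20)(0.00) = 0.4875
  C_23 = −[(0.65)(-0.30) − (-0.10)(0.00)] = 0.1950
  C_31 = (-0.10)(-0.30) − (-0.20)(0.60) = 0.1500
  C_32 = −[(0.65)(-0.30) − (-0.20)(-0.25)] = 0.2450
  C_33 = (0.65)(0.60) − (-0.10)(-0.25) = 0.3650
det(I−A) = Σ_j (I−A)_1j·C_1j = (0.65)(0.3600) + (-0.10)(0.1875) + (-0.20)(0.0750) = 0.20025
adj(I−A) = Cᵀ =
  [ 0.3600   0.1350   0.1500]
  [ 0.1875   0.4875   0.2450]
  [ 0.0750   0.1950   0.3650]
(I − A)⁻¹ = adj(I−A) / det(I−A) ≈
  [   1.7978     0.6742     0.7491]
  [   0.9363     2.4345     1.2235]
  [   0.3745     0.9738     1.8227]
The output multiplier for sector j is the column-j sum of the Leontief inverse (I − A)⁻¹ = adj(I−A) / det(I−A).
Column 2 of adj(I−A): (0.1350, 0.4875, 0.1950); det(I−A) = 0.20025.
m_2 = (0.1350 + 0.4875 + 0.1950) / 0.20025 = 0.8175 / 0.20025 ≈ 4.082.

m_2 = 4.082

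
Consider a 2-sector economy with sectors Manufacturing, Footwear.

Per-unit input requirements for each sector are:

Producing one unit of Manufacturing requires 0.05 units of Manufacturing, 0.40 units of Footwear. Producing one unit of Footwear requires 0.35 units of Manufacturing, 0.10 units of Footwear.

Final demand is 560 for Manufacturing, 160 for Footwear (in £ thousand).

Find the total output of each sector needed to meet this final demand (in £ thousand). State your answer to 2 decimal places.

I − A =
  [   0.95    -0.35]
  [  -0.40     0.90]
det(I−A) = (0.95)(0.90) − (-0.35)(-0.40) = 0.7150
adj(I−A) = [[0.90, 0.35], [0.40, 0.95]]
(I − A)⁻¹ = adj(I−A) / det(I−A) ≈
  [   1.2587     0.4895]
  [   0.5594     1.3287]
x = (I − A)⁻¹ d = adj(I−A)·d / det(I−A), with det(I−A) = 0.7150:
  x_1 = (0.90·560 + 0.35·160) / 0.7150 = 560.00 / 0.7150 ≈ 783.22
  x_2 = (0.40·560 + 0.95·160) / 0.7150 = 376.00 / 0.7150 ≈ 525.87

x_1 = 783.22, x_2 = 525.87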